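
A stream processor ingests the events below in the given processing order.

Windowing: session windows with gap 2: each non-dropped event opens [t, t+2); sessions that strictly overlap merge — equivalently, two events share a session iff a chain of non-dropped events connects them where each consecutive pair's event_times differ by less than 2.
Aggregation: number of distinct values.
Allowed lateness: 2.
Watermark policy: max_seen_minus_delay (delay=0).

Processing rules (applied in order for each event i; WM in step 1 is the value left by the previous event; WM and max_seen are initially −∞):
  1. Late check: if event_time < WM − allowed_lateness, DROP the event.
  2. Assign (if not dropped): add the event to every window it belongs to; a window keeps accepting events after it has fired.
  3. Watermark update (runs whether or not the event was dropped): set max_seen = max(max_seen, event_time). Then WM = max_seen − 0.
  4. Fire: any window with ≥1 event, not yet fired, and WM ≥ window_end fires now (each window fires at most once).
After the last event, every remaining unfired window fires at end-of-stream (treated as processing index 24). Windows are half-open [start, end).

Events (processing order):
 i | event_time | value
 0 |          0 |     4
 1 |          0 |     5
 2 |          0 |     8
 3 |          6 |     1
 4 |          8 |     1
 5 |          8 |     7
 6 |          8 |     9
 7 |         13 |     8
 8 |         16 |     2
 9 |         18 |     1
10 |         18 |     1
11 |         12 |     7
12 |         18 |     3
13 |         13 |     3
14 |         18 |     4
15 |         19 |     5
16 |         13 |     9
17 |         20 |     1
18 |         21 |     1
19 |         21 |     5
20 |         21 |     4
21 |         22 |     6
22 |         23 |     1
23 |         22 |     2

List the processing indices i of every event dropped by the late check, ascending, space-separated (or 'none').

11 13 16

i=0 t=0 v=4: → [0,2); WM=0
i=1 t=0 v=5: → [0,2); WM=0
i=2 t=0 v=8: → [0,2); WM=0
i=3 t=6 v=1: → [6,8); WM=6
i=4 t=8 v=1: → [8,10); WM=8
i=5 t=8 v=7: → [8,10); WM=8
i=6 t=8 v=9: → [8,10); WM=8
i=7 t=13 v=8: → [13,15); WM=13
i=8 t=16 v=2: → [16,18); WM=16
i=9 t=18 v=1: → [18,20); WM=18
i=10 t=18 v=1: → [18,20); WM=18
i=11 t=12 v=7: DROP (t<18-2); WM=18
i=12 t=18 v=3: → [18,20); WM=18
i=13 t=13 v=3: DROP (t<18-2); WM=18
i=14 t=18 v=4: → [18,20); WM=18
i=15 t=19 v=5: → [18,21); WM=19
i=16 t=13 v=9: DROP (t<19-2); WM=19
i=17 t=20 v=1: → [18,22); WM=20
i=18 t=21 v=1: → [18,23); WM=21
i=19 t=21 v=5: → [18,23); WM=21
i=20 t=21 v=4: → [18,23); WM=21
i=21 t=22 v=6: → [18,24); WM=22
i=22 t=23 v=1: → [18,25); WM=23
i=23 t=22 v=2: → [18,25); WM=23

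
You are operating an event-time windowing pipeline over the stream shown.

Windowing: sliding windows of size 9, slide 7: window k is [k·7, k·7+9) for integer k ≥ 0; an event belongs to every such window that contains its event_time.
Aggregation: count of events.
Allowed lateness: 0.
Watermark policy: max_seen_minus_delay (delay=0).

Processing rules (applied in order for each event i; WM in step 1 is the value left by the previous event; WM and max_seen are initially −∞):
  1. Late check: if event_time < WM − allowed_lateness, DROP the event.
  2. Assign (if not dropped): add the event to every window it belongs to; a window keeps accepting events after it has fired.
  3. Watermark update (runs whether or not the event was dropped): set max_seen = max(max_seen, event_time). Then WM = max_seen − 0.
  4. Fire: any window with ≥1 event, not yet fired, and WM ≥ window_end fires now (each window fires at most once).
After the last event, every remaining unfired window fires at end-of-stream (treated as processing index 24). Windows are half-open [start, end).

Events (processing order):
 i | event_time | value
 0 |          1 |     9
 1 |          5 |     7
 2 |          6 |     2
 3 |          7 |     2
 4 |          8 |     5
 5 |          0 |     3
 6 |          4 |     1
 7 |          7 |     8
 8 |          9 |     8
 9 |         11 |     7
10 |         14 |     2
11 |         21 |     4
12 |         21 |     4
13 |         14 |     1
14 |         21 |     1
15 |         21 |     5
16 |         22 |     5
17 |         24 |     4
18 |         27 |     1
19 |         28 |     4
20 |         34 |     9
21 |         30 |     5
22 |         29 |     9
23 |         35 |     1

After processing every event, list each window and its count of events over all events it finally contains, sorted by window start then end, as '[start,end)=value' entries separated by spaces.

i=0 t=1 v=9: → [0,9); WM=1
i=1 t=5 v=7: → [0,9); WM=5
i=2 t=6 v=2: → [0,9); WM=6
i=3 t=7 v=2: → [7,16),[0,9); WM=7
i=4 t=8 v=5: → [7,16),[0,9); WM=8
i=5 t=0 v=3: DROP (t<8-0); WM=8
i=6 t=4 v=1: DROP (t<8-0); WM=8
i=7 t=7 v=8: DROP (t<8-0); WM=8
i=8 t=9 v=8: → [7,16); WM=9; [0,9) fires=5
i=9 t=11 v=7: → [7,16); WM=11
i=10 t=14 v=2: → [14,23),[7,16); WM=14
i=11 t=21 v=4: → [21,30),[14,23); WM=21; [7,16) fires=5
i=12 t=21 v=4: → [21,30),[14,23); WM=21
i=13 t=14 v=1: DROP (t<21-0); WM=21
i=14 t=21 v=1: → [21,30),[14,23); WM=21
i=15 t=21 v=5: → [21,30),[14,23); WM=21
i=16 t=22 v=5: → [21,30),[14,23); WM=22
i=17 t=24 v=4: → [21,30); WM=24; [14,23) fires=6
i=18 t=27 v=1: → [21,30); WM=27
i=19 t=28 v=4: → [28,37),[21,30); WM=28
i=20 t=34 v=9: → [28,37); WM=34; [21,30) fires=8
i=21 t=30 v=5: DROP (t<34-0); WM=34
i=22 t=29 v=9: DROP (t<34-0); WM=34
i=23 t=35 v=1: → [35,44),[28,37); WM=35

[0,9)=5 [7,16)=5 [14,23)=6 [21,30)=8 [28,37)=3 [35,44)=1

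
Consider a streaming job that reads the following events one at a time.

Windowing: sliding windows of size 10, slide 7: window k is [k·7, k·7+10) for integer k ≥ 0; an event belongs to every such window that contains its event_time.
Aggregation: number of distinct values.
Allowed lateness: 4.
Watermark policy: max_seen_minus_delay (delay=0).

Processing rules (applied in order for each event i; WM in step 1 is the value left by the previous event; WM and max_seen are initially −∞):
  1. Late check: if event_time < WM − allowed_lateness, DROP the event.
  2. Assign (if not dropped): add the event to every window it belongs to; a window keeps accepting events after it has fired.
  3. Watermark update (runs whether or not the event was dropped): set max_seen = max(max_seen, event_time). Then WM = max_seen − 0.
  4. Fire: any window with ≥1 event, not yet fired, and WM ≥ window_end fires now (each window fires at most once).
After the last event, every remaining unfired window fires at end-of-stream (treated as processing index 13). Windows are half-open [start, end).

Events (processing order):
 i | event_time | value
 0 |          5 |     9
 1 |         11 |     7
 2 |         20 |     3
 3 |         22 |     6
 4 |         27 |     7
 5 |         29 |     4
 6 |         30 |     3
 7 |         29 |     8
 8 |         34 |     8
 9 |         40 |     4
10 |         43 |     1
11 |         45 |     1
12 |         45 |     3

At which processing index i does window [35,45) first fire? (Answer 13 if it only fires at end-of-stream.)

i=0 t=5 v=9: → [0,10); WM=5
i=1 t=11 v=7: → [7,17); WM=11; [0,10) fires=1
i=2 t=20 v=3: → [14,24); WM=20; [7,17) fires=1
i=3 t=22 v=6: → [21,31),[14,24); WM=22
i=4 t=27 v=7: → [21,31); WM=27; [14,24) fires=2
i=5 t=29 v=4: → [28,38),[21,31); WM=29
i=6 t=30 v=3: → [28,38),[21,31); WM=30
i=7 t=29 v=8: → [28,38),[21,31); WM=30
i=8 t=34 v=8: → [28,38); WM=34; [21,31) fires=5
i=9 t=40 v=4: → [35,45); WM=40; [28,38) fires=3
i=10 t=43 v=1: → [42,52),[35,45); WM=43
i=11 t=45 v=1: → [42,52); WM=45; [35,45) fires=2
i=12 t=45 v=3: → [42,52); WM=45

11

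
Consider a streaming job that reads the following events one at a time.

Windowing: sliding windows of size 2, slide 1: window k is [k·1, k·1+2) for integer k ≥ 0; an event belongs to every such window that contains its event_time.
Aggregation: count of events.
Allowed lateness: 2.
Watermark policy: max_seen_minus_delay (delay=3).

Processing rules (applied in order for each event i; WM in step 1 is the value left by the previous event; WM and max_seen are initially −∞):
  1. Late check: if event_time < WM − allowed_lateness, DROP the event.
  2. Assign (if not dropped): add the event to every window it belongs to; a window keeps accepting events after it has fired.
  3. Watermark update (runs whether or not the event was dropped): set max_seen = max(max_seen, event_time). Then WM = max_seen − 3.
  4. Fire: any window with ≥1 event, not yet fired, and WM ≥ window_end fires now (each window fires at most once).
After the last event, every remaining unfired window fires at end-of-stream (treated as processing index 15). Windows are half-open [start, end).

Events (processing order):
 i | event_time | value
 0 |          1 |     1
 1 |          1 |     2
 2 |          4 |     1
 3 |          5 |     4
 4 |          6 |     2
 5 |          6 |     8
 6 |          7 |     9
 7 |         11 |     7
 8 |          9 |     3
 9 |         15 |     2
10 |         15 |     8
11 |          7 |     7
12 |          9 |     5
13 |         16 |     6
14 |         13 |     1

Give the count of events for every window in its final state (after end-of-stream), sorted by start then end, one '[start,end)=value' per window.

i=0 t=1 v=1: → [1,3),[0,2); WM=-2
i=1 t=1 v=2: → [1,3),[0,2); WM=-2
i=2 t=4 v=1: → [4,6),[3,5); WM=1
i=3 t=5 v=4: → [5,7),[4,6); WM=2; [0,2) fires=2
i=4 t=6 v=2: → [6,8),[5,7); WM=3; [1,3) fires=2
i=5 t=6 v=8: → [6,8),[5,7); WM=3
i=6 t=7 v=9: → [7,9),[6,8); WM=4
i=7 t=11 v=7: → [11,13),[10,12); WM=8; [3,5) fires=1 [4,6) fires=2 [5,7) fires=3 [6,8) fires=3
i=8 t=9 v=3: → [9,11),[8,10); WM=8
i=9 t=15 v=2: → [15,17),[14,16); WM=12; [7,9) fires=1 [8,10) fires=1 [9,11) fires=1 [10,12) fires=1
i=10 t=15 v=8: → [15,17),[14,16); WM=12
i=11 t=7 v=7: DROP (t<12-2); WM=12
i=12 t=9 v=5: DROP (t<12-2); WM=12
i=13 t=16 v=6: → [16,18),[15,17); WM=13; [11,13) fires=1
i=14 t=13 v=1: → [13,15),[12,14); WM=13

[0,2)=2 [1,3)=2 [3,5)=1 [4,6)=2 [5,7)=3 [6,8)=3 [7,9)=1 [8,10)=1 [9,11)=1 [10,12)=1 [11,13)=1 [12,14)=1 [13,15)=1 [14,16)=2 [15,17)=3 [16,18)=1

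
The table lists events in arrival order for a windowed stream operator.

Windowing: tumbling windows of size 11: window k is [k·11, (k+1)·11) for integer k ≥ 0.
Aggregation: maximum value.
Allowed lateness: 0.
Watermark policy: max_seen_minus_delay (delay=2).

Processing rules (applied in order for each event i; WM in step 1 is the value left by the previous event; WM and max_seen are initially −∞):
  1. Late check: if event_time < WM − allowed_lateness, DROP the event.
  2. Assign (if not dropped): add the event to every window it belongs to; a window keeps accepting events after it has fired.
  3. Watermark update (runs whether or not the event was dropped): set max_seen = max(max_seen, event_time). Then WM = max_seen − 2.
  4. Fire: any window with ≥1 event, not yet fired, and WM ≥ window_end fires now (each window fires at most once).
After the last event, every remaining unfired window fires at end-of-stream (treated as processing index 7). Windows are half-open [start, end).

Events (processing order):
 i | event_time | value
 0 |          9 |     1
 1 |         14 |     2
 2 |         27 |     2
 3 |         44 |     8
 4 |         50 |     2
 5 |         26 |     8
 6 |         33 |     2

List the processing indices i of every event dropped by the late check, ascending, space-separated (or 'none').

5 6

i=0 t=9 v=1: → [0,11); WM=7
i=1 t=14 v=2: → [11,22); WM=12; [0,11) fires=1
i=2 t=27 v=2: → [22,33); WM=25; [11,22) fires=2
i=3 t=44 v=8: → [44,55); WM=42; [22,33) fires=2
i=4 t=50 v=2: → [44,55); WM=48
i=5 t=26 v=8: DROP (t<48-0); WM=48
i=6 t=33 v=2: DROP (t<48-0); WM=48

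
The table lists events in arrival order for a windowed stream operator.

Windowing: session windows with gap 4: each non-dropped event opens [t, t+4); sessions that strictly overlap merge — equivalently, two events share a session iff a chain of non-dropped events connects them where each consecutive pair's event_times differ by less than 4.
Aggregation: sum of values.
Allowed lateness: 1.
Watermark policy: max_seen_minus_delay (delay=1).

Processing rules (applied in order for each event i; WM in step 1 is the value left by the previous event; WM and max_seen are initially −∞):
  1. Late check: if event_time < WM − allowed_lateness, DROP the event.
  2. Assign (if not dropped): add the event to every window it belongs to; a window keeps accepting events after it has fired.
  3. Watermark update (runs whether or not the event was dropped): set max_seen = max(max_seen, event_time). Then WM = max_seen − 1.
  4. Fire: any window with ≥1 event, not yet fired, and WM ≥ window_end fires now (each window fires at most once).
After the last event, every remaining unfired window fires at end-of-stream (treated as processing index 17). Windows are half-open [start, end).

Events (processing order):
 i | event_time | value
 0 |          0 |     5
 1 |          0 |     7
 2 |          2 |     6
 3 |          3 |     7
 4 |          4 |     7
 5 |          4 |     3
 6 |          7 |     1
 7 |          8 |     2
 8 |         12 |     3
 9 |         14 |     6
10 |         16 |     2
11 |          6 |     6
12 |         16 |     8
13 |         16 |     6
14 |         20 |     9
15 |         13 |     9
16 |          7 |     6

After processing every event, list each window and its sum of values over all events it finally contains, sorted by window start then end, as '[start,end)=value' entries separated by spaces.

i=0 t=0 v=5: → [0,4); WM=-1
i=1 t=0 v=7: → [0,4); WM=-1
i=2 t=2 v=6: → [0,6); WM=1
i=3 t=3 v=7: → [0,7); WM=2
i=4 t=4 v=7: → [0,8); WM=3
i=5 t=4 v=3: → [0,8); WM=3
i=6 t=7 v=1: → [0,11); WM=6
i=7 t=8 v=2: → [0,12); WM=7
i=8 t=12 v=3: → [12,16); WM=11
i=9 t=14 v=6: → [12,18); WM=13
i=10 t=16 v=2: → [12,20); WM=15
i=11 t=6 v=6: DROP (t<15-1); WM=15
i=12 t=16 v=8: → [12,20); WM=15
i=13 t=16 v=6: → [12,20); WM=15
i=14 t=20 v=9: → [20,24); WM=19
i=15 t=13 v=9: DROP (t<19-1); WM=19
i=16 t=7 v=6: DROP (t<19-1); WM=19

[0,12)=38 [12,20)=25 [20,24)=9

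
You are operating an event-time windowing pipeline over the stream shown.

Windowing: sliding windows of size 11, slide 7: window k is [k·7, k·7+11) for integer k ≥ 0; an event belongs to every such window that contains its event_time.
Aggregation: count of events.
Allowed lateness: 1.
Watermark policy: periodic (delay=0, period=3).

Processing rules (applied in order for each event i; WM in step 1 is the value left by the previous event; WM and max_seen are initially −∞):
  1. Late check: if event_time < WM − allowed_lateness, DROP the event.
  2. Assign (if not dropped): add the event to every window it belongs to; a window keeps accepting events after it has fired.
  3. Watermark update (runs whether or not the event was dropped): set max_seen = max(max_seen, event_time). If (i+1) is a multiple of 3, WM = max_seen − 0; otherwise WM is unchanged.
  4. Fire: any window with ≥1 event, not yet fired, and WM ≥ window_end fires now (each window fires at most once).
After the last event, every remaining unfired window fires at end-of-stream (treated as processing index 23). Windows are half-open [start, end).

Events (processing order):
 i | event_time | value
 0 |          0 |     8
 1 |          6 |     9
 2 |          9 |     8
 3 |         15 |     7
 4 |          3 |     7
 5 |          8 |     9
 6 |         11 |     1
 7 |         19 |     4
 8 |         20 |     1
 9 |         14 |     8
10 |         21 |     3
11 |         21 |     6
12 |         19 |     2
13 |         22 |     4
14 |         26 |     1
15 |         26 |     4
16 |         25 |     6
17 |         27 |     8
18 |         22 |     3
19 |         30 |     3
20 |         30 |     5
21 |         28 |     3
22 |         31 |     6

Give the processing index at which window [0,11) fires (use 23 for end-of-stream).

5

i=0 t=0 v=8: → [0,11); WM=−∞
i=1 t=6 v=9: → [0,11); WM=−∞
i=2 t=9 v=8: → [7,18),[0,11); WM=9
i=3 t=15 v=7: → [14,25),[7,18); WM=9
i=4 t=3 v=7: DROP (t<9-1); WM=9
i=5 t=8 v=9: → [7,18),[0,11); WM=15; [0,11) fires=4
i=6 t=11 v=1: DROP (t<15-1); WM=15
i=7 t=19 v=4: → [14,25); WM=15
i=8 t=20 v=1: → [14,25); WM=20; [7,18) fires=3
i=9 t=14 v=8: DROP (t<20-1); WM=20
i=10 t=21 v=3: → [21,32),[14,25); WM=20
i=11 t=21 v=6: → [21,32),[14,25); WM=21
i=12 t=19 v=2: DROP (t<21-1); WM=21
i=13 t=22 v=4: → [21,32),[14,25); WM=21
i=14 t=26 v=1: → [21,32); WM=26; [14,25) fires=6
i=15 t=26 v=4: → [21,32); WM=26
i=16 t=25 v=6: → [21,32); WM=26
i=17 t=27 v=8: → [21,32); WM=27
i=18 t=22 v=3: DROP (t<27-1); WM=27
i=19 t=30 v=3: → [28,39),[21,32); WM=27
i=20 t=30 v=5: → [28,39),[21,32); WM=30
i=21 t=28 v=3: DROP (t<30-1); WM=30
i=22 t=31 v=6: → [28,39),[21,32); WM=30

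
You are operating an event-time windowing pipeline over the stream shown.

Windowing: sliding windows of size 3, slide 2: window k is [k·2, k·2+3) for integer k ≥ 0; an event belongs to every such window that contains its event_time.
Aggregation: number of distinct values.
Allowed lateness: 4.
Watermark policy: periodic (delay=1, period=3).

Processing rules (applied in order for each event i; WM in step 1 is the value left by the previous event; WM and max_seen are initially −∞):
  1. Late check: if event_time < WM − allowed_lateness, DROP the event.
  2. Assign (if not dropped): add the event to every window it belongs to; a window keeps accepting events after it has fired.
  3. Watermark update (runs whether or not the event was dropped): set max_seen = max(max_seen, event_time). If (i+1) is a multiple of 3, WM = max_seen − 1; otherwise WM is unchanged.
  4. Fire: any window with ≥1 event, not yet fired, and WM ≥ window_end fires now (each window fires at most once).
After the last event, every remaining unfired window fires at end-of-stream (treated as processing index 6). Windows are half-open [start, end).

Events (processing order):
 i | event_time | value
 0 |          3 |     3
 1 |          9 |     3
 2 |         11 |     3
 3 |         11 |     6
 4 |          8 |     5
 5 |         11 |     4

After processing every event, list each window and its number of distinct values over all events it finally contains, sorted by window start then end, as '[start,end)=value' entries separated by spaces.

i=0 t=3 v=3: → [2,5); WM=−∞
i=1 t=9 v=3: → [8,11); WM=−∞
i=2 t=11 v=3: → [10,13); WM=10; [2,5) fires=1
i=3 t=11 v=6: → [10,13); WM=10
i=4 t=8 v=5: → [8,11),[6,9); WM=10; [6,9) fires=1
i=5 t=11 v=4: → [10,13); WM=10

[2,5)=1 [6,9)=1 [8,11)=2 [10,13)=3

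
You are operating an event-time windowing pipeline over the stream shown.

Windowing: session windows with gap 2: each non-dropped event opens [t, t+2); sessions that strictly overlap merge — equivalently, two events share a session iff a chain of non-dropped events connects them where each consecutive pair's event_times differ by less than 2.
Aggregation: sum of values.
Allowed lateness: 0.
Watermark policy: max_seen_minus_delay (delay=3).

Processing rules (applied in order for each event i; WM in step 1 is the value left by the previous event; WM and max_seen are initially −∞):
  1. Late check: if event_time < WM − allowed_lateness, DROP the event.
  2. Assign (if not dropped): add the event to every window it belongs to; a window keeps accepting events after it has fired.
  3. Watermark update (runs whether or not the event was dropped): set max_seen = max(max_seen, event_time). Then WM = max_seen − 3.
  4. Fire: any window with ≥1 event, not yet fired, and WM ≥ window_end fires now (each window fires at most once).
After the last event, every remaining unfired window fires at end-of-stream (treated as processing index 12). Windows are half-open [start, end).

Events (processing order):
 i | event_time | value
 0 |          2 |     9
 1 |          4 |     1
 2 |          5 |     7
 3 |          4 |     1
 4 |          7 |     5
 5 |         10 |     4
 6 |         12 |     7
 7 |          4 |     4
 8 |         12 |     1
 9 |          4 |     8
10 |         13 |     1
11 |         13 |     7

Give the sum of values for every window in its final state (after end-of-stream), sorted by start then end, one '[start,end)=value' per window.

[2,4)=9 [4,7)=9 [7,9)=5 [10,12)=4 [12,15)=16

i=0 t=2 v=9: → [2,4); WM=-1
i=1 t=4 v=1: → [4,6); WM=1
i=2 t=5 v=7: → [4,7); WM=2
i=3 t=4 v=1: → [4,7); WM=2
i=4 t=7 v=5: → [7,9); WM=4
i=5 t=10 v=4: → [10,12); WM=7
i=6 t=12 v=7: → [12,14); WM=9
i=7 t=4 v=4: DROP (t<9-0); WM=9
i=8 t=12 v=1: → [12,14); WM=9
i=9 t=4 v=8: DROP (t<9-0); WM=9
i=10 t=13 v=1: → [12,15); WM=10
i=11 t=13 v=7: → [12,15); WM=10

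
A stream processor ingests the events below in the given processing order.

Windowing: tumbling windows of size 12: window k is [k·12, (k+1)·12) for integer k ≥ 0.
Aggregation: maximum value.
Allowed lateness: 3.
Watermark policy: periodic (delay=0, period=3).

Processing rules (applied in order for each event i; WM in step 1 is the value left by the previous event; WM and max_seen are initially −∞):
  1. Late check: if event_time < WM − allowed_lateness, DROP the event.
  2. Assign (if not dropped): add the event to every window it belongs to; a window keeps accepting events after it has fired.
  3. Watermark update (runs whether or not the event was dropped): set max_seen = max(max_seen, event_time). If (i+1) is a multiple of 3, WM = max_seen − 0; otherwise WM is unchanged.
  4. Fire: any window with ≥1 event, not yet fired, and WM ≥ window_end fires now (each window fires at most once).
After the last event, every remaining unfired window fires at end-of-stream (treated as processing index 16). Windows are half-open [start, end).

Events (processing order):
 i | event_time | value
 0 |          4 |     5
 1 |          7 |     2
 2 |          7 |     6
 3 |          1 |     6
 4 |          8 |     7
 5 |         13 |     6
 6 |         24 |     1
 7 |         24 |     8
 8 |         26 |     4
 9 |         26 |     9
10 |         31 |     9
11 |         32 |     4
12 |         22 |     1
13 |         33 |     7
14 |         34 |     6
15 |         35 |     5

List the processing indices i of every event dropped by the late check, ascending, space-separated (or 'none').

3 12

i=0 t=4 v=5: → [0,12); WM=−∞
i=1 t=7 v=2: → [0,12); WM=−∞
i=2 t=7 v=6: → [0,12); WM=7
i=3 t=1 v=6: DROP (t<7-3); WM=7
i=4 t=8 v=7: → [0,12); WM=7
i=5 t=13 v=6: → [12,24); WM=13; [0,12) fires=7
i=6 t=24 v=1: → [24,36); WM=13
i=7 t=24 v=8: → [24,36); WM=13
i=8 t=26 v=4: → [24,36); WM=26; [12,24) fires=6
i=9 t=26 v=9: → [24,36); WM=26
i=10 t=31 v=9: → [24,36); WM=26
i=11 t=32 v=4: → [24,36); WM=32
i=12 t=22 v=1: DROP (t<32-3); WM=32
i=13 t=33 v=7: → [24,36); WM=32
i=14 t=34 v=6: → [24,36); WM=34
i=15 t=35 v=5: → [24,36); WM=34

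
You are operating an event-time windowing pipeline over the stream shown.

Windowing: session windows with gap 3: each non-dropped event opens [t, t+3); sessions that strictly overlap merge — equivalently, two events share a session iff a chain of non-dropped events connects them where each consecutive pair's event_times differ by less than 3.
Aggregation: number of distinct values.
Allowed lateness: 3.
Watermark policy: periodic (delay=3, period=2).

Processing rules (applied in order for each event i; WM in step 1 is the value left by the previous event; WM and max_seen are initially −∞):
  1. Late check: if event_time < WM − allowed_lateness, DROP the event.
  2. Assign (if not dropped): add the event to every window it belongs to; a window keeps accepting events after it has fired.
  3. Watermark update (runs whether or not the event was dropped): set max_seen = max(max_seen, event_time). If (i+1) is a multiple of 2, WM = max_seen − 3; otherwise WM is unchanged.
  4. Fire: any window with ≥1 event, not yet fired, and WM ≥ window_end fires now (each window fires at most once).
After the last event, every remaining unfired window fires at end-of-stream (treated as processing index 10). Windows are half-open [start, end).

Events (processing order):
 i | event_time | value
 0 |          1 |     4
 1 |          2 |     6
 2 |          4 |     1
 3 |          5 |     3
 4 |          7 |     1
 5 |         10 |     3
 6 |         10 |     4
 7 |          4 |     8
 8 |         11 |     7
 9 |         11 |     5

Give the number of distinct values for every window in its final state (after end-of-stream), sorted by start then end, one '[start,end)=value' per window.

[1,10)=5 [10,14)=4

i=0 t=1 v=4: → [1,4); WM=−∞
i=1 t=2 v=6: → [1,5); WM=-1
i=2 t=4 v=1: → [1,7); WM=-1
i=3 t=5 v=3: → [1,8); WM=2
i=4 t=7 v=1: → [1,10); WM=2
i=5 t=10 v=3: → [10,13); WM=7
i=6 t=10 v=4: → [10,13); WM=7
i=7 t=4 v=8: → [1,10); WM=7
i=8 t=11 v=7: → [10,14); WM=7
i=9 t=11 v=5: → [10,14); WM=8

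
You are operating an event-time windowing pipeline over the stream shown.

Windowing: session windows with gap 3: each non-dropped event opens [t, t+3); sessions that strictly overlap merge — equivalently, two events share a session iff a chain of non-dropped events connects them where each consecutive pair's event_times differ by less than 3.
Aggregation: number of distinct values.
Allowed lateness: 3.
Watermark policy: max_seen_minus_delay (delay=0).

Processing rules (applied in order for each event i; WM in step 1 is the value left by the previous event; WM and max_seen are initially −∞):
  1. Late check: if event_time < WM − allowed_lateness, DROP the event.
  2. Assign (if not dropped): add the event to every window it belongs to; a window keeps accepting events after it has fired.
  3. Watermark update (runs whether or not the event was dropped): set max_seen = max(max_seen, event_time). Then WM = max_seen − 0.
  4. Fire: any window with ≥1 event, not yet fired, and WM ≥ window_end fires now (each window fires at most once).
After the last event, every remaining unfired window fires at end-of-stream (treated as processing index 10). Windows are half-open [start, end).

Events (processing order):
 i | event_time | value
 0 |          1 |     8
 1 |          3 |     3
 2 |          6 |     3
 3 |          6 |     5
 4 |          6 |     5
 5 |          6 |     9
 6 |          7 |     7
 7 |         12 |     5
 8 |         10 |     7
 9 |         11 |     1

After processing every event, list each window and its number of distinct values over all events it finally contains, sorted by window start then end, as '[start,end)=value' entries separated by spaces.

[1,6)=2 [6,10)=4 [10,15)=3

i=0 t=1 v=8: → [1,4); WM=1
i=1 t=3 v=3: → [1,6); WM=3
i=2 t=6 v=3: → [6,9); WM=6
i=3 t=6 v=5: → [6,9); WM=6
i=4 t=6 v=5: → [6,9); WM=6
i=5 t=6 v=9: → [6,9); WM=6
i=6 t=7 v=7: → [6,10); WM=7
i=7 t=12 v=5: → [12,15); WM=12
i=8 t=10 v=7: → [10,15); WM=12
i=9 t=11 v=1: → [10,15); WM=12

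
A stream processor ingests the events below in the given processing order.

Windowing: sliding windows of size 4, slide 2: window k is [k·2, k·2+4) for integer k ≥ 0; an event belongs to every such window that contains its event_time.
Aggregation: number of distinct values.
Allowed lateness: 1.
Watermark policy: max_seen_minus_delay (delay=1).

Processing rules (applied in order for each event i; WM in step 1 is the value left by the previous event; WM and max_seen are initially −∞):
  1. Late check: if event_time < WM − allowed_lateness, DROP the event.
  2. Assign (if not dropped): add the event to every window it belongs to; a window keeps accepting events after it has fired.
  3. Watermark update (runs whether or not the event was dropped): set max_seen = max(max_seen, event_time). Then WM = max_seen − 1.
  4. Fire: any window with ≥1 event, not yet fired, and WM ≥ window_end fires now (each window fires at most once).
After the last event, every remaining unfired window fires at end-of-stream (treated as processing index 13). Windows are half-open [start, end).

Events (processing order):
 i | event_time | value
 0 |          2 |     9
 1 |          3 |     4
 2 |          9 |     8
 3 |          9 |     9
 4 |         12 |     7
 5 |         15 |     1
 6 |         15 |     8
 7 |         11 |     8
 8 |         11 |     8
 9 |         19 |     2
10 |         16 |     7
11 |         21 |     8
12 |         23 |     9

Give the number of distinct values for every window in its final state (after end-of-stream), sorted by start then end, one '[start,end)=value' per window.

[0,4)=2 [2,6)=2 [6,10)=2 [8,12)=2 [10,14)=1 [12,16)=3 [14,18)=2 [16,20)=1 [18,22)=2 [20,24)=2 [22,26)=1

i=0 t=2 v=9: → [2,6),[0,4); WM=1
i=1 t=3 v=4: → [2,6),[0,4); WM=2
i=2 t=9 v=8: → [8,12),[6,10); WM=8; [0,4) fires=2 [2,6) fires=2
i=3 t=9 v=9: → [8,12),[6,10); WM=8
i=4 t=12 v=7: → [12,16),[10,14); WM=11; [6,10) fires=2
i=5 t=15 v=1: → [14,18),[12,16); WM=14; [8,12) fires=2 [10,14) fires=1
i=6 t=15 v=8: → [14,18),[12,16); WM=14
i=7 t=11 v=8: DROP (t<14-1); WM=14
i=8 t=11 v=8: DROP (t<14-1); WM=14
i=9 t=19 v=2: → [18,22),[16,20); WM=18; [12,16) fires=3 [14,18) fires=2
i=10 t=16 v=7: DROP (t<18-1); WM=18
i=11 t=21 v=8: → [20,24),[18,22); WM=20; [16,20) fires=1
i=12 t=23 v=9: → [22,26),[20,24); WM=22; [18,22) fires=2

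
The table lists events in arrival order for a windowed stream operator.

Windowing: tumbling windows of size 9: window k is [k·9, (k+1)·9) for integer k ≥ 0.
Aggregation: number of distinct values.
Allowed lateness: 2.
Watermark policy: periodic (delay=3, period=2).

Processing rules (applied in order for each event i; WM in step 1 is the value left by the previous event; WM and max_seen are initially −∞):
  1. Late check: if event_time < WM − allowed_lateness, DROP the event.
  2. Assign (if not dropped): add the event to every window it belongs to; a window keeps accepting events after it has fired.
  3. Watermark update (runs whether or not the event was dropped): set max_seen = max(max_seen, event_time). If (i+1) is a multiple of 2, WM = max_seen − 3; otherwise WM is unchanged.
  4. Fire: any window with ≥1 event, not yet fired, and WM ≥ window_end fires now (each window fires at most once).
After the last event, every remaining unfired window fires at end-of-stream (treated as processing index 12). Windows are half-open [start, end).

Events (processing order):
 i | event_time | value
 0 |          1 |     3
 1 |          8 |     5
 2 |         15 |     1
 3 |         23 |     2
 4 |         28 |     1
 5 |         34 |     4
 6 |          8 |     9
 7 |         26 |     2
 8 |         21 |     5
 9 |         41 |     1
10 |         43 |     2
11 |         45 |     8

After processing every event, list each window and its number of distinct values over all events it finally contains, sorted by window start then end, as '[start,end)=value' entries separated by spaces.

i=0 t=1 v=3: → [0,9); WM=−∞
i=1 t=8 v=5: → [0,9); WM=5
i=2 t=15 v=1: → [9,18); WM=5
i=3 t=23 v=2: → [18,27); WM=20; [0,9) fires=2 [9,18) fires=1
i=4 t=28 v=1: → [27,36); WM=20
i=5 t=34 v=4: → [27,36); WM=31; [18,27) fires=1
i=6 t=8 v=9: DROP (t<31-2); WM=31
i=7 t=26 v=2: DROP (t<31-2); WM=31
i=8 t=21 v=5: DROP (t<31-2); WM=31
i=9 t=41 v=1: → [36,45); WM=38; [27,36) fires=2
i=10 t=43 v=2: → [36,45); WM=38
i=11 t=45 v=8: → [45,54); WM=42

[0,9)=2 [9,18)=1 [18,27)=1 [27,36)=2 [36,45)=2 [45,54)=1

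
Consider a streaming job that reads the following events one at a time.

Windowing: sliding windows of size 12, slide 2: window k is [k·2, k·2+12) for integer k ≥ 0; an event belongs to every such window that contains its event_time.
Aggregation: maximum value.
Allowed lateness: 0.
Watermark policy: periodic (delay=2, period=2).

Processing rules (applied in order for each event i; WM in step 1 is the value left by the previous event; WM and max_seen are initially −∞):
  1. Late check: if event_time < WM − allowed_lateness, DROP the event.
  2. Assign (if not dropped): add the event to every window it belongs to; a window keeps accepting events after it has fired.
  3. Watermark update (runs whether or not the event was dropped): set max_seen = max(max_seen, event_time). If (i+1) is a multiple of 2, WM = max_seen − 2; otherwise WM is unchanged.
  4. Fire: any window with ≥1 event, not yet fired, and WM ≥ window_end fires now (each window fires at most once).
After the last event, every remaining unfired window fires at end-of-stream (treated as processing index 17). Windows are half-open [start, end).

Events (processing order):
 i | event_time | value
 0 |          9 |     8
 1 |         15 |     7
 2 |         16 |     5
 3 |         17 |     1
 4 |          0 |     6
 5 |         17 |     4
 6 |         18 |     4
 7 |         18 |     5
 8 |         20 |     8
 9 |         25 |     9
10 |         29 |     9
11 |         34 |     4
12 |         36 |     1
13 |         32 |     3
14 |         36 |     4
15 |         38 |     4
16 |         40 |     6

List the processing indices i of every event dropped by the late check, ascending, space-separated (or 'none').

i=0 t=9 v=8: → [8,20),[6,18),[4,16),[2,14),[0,12); WM=−∞
i=1 t=15 v=7: → [14,26),[12,24),[10,22),[8,20),[6,18),[4,16); WM=13; [0,12) fires=8
i=2 t=16 v=5: → [16,28),[14,26),[12,24),[10,22),[8,20),[6,18); WM=13
i=3 t=17 v=1: → [16,28),[14,26),[12,24),[10,22),[8,20),[6,18); WM=15; [2,14) fires=8
i=4 t=0 v=6: DROP (t<15-0); WM=15
i=5 t=17 v=4: → [16,28),[14,26),[12,24),[10,22),[8,20),[6,18); WM=15
i=6 t=18 v=4: → [18,30),[16,28),[14,26),[12,24),[10,22),[8,20); WM=15
i=7 t=18 v=5: → [18,30),[16,28),[14,26),[12,24),[10,22),[8,20); WM=16; [4,16) fires=8
i=8 t=20 v=8: → [20,32),[18,30),[16,28),[14,26),[12,24),[10,22); WM=16
i=9 t=25 v=9: → [24,36),[22,34),[20,32),[18,30),[16,28),[14,26); WM=23; [6,18) fires=8 [8,20) fires=8 [10,22) fires=8
i=10 t=29 v=9: → [28,40),[26,38),[24,36),[22,34),[20,32),[18,30); WM=23
i=11 t=34 v=4: → [34,46),[32,44),[30,42),[28,40),[26,38),[24,36); WM=32; [12,24) fires=8 [14,26) fires=9 [16,28) fires=9 [18,30) fires=9 [20,32) fires=9
i=12 t=36 v=1: → [36,48),[34,46),[32,44),[30,42),[28,40),[26,38); WM=32
i=13 t=32 v=3: → [32,44),[30,42),[28,40),[26,38),[24,36),[22,34); WM=34; [22,34) fires=9
i=14 t=36 v=4: → [36,48),[34,46),[32,44),[30,42),[28,40),[26,38); WM=34
i=15 t=38 v=4: → [38,50),[36,48),[34,46),[32,44),[30,42),[28,40); WM=36; [24,36) fires=9
i=16 t=40 v=6: → [40,52),[38,50),[36,48),[34,46),[32,44),[30,42); WM=36

4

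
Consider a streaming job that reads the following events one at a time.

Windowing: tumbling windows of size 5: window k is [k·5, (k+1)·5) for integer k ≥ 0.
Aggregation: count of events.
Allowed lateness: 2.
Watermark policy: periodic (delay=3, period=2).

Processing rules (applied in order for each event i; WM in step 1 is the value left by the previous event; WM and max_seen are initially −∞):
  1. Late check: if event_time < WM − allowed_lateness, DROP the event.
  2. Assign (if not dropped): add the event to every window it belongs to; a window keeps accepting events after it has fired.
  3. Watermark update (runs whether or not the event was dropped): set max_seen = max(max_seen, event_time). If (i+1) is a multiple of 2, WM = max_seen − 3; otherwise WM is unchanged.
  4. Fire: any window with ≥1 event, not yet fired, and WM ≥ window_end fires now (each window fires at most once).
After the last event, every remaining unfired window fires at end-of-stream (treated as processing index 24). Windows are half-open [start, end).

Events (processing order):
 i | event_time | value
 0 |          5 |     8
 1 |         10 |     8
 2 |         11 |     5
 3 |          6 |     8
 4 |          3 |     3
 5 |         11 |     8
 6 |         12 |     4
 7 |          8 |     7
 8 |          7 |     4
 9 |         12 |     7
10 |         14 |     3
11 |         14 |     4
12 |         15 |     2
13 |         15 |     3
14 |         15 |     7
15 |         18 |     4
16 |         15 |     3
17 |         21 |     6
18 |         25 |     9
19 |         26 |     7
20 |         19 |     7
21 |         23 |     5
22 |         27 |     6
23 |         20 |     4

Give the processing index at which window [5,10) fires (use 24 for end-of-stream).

11

i=0 t=5 v=8: → [5,10); WM=−∞
i=1 t=10 v=8: → [10,15); WM=7
i=2 t=11 v=5: → [10,15); WM=7
i=3 t=6 v=8: → [5,10); WM=8
i=4 t=3 v=3: DROP (t<8-2); WM=8
i=5 t=11 v=8: → [10,15); WM=8
i=6 t=12 v=4: → [10,15); WM=8
i=7 t=8 v=7: → [5,10); WM=9
i=8 t=7 v=4: → [5,10); WM=9
i=9 t=12 v=7: → [10,15); WM=9
i=10 t=14 v=3: → [10,15); WM=9
i=11 t=14 v=4: → [10,15); WM=11; [5,10) fires=4
i=12 t=15 v=2: → [15,20); WM=11
i=13 t=15 v=3: → [15,20); WM=12
i=14 t=15 v=7: → [15,20); WM=12
i=15 t=18 v=4: → [15,20); WM=15; [10,15) fires=7
i=16 t=15 v=3: → [15,20); WM=15
i=17 t=21 v=6: → [20,25); WM=18
i=18 t=25 v=9: → [25,30); WM=18
i=19 t=26 v=7: → [25,30); WM=23; [15,20) fires=5
i=20 t=19 v=7: DROP (t<23-2); WM=23
i=21 t=23 v=5: → [20,25); WM=23
i=22 t=27 v=6: → [25,30); WM=23
i=23 t=20 v=4: DROP (t<23-2); WM=24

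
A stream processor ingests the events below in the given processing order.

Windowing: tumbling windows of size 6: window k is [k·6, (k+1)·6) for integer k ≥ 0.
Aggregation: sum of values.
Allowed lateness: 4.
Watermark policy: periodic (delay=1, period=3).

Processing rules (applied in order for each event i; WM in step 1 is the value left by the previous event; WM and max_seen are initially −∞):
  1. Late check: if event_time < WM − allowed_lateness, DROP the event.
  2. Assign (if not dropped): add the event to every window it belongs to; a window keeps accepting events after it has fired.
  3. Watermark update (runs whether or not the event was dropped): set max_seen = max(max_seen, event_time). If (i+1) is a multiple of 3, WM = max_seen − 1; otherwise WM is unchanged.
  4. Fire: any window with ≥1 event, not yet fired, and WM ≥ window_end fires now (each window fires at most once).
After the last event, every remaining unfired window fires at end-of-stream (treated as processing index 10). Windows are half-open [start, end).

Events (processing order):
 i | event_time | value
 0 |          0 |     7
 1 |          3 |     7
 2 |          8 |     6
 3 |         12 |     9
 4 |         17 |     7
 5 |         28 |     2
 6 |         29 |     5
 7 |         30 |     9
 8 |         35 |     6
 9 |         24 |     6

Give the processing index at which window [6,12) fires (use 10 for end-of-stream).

5

i=0 t=0 v=7: → [0,6); WM=−∞
i=1 t=3 v=7: → [0,6); WM=−∞
i=2 t=8 v=6: → [6,12); WM=7; [0,6) fires=14
i=3 t=12 v=9: → [12,18); WM=7
i=4 t=17 v=7: → [12,18); WM=7
i=5 t=28 v=2: → [24,30); WM=27; [6,12) fires=6 [12,18) fires=16
i=6 t=29 v=5: → [24,30); WM=27
i=7 t=30 v=9: → [30,36); WM=27
i=8 t=35 v=6: → [30,36); WM=34; [24,30) fires=7
i=9 t=24 v=6: DROP (t<34-4); WM=34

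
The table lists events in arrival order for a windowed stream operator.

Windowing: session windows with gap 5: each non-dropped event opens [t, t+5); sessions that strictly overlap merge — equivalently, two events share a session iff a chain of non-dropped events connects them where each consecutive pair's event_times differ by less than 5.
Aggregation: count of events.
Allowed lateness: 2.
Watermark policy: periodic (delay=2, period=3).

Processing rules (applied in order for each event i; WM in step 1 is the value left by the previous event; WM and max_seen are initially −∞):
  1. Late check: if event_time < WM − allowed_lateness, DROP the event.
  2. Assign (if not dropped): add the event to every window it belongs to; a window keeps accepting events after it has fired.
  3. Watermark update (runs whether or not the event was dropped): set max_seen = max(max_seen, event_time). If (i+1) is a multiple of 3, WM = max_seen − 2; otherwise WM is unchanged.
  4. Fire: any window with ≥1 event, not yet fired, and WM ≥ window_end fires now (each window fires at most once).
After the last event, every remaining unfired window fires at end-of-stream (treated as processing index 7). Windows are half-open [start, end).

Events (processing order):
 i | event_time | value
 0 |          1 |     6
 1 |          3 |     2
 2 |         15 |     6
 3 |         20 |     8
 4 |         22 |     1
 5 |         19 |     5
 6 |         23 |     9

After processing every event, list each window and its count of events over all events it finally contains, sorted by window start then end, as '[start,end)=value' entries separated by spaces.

[1,8)=2 [15,28)=5

i=0 t=1 v=6: → [1,6); WM=−∞
i=1 t=3 v=2: → [1,8); WM=−∞
i=2 t=15 v=6: → [15,20); WM=13
i=3 t=20 v=8: → [20,25); WM=13
i=4 t=22 v=1: → [20,27); WM=13
i=5 t=19 v=5: → [15,27); WM=20
i=6 t=23 v=9: → [15,28); WM=20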